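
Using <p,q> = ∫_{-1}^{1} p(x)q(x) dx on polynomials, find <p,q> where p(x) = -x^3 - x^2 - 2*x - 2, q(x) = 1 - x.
<p,q> = -44/15

Expand the product: p(x)·q(x) = x^4 + x^2 - 2.
∫_{-1}^{1} of each monomial x^k gives [2/(k+1) if k even, 0 if k odd]. Integrating term-by-term (or equivalently evaluating the antiderivative F(x) = x^5/5 + x^3/3 - 2*x at the endpoints):
  F(1) − F(−1) = -22/15 − (22/15) = -44/15.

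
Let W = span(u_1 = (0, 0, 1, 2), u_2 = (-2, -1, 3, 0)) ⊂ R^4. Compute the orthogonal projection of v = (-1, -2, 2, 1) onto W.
proj_W(v) = (-76/61, -38/61, 140/61, 52/61)

Set up U = [u_1 | ... | u_2] ∈ R^(4×2). The projector onto W = col(U) is P = U (U^T U)^(-1) U^T.
Compute U^T U =
  [5, 3]
  [3, 14],
and U^T v = (4, 10).
Solve U^T U · c = U^T v for the coefficients: c = (26/61, 38/61). The projection is proj_W(v) = U c.
Check: (v - proj_W(v)) · u_1 = 0  (should be 0).
Check: (v - proj_W(v)) · u_2 = 0  (should be 0).
Result: proj_W(v) = (-76/61, -38/61, 140/61, 52/61).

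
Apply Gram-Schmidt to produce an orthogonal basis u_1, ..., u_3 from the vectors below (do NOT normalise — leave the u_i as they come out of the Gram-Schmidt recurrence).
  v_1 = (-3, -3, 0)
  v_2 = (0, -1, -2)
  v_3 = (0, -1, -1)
Orthogonal basis:
  u_1 = (-3, -3, 0)
  u_2 = (1/2, -1/2, -2)
  u_3 = (2/9, -2/9, 1/9)

Apply the Gram-Schmidt recurrence
  u_1 = v_1
  u_i = v_i − Σ_{j<i} ((v_i · u_j) / (u_j · u_j)) · u_j.

Step by step this gives:
  u_1 = (-3, -3, 0)
  u_2 = (1/2, -1/2, -2)
  u_3 = (2/9, -2/9, 1/9)

Orthogonality check:
  u_2 · u_1 = 0 (should be 0)
  u_3 · u_1 = 0 (should be 0)
  u_3 · u_2 = 0 (should be 0)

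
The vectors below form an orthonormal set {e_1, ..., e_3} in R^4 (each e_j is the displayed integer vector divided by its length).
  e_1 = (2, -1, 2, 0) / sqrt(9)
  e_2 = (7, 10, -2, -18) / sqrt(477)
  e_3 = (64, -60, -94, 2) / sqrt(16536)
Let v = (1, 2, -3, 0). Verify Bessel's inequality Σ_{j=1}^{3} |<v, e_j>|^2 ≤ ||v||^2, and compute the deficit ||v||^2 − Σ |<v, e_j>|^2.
Σ |<v, e_j>|^2 = 731/78; ||v||^2 = 14; deficit = 361/78

Write each e_j = u_j / sqrt(<u_j, u_j>) where u_j is the displayed integer vector. Then <v, e_j> = <v, u_j> / sqrt(<u_j, u_j>), so |<v, e_j>|^2 = <v, u_j>^2 / <u_j, u_j>.
Coefficients: <v, e_1> = -6/sqrt(9), <v, e_2> = 33/sqrt(477), <v, e_3> = 226/sqrt(16536).
Square and sum: Σ |<v, e_j>|^2 = 731/78.
Compute ||v||^2 = v·v = 14.
Deficit = 14 − 731/78 = 361/78 ≥ 0, confirming Bessel's inequality. (The deficit equals ||v − Σ <v,e_j> e_j||^2, the squared distance from v to span{e_j}.)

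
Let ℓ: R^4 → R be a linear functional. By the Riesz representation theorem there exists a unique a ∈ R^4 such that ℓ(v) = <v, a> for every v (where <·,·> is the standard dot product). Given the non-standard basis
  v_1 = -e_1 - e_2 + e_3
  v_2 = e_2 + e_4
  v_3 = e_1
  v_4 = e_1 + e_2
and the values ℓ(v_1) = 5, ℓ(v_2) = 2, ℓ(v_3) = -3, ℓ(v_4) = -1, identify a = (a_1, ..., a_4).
a = (-3, 2, 4, 0)

Write a = (a_1, ..., a_4) in the standard basis. For each basis vector v_i, ℓ(v_i) = <v_i, a> is a linear equation in the a_j's. Collect the n equations into a matrix system V a = ℓ, where row i of V is v_i (expressed in the standard basis). Since V is invertible (lower-triangular with 1s on the diagonal, up to permutation), solve by back-substitution:
  V =
[[-1, -1, 1, 0],
 [0, 1, 0, 1],
 [1, 0, 0, 0],
 [1, 1, 0, 0]]
  V a = (5, 2, -3, -1)
Solving gives a = (-3, 2, 4, 0).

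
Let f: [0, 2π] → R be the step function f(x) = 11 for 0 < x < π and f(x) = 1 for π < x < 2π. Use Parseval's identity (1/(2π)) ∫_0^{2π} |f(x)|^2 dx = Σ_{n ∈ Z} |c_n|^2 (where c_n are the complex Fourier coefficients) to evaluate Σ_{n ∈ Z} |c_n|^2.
Σ |c_n|^2 = 61

Parseval equates the L^2 energy of f (normalised by 1/(2π)) with the ℓ^2 sum of its Fourier coefficients: (1/(2π)) ∫_0^{2π} |f|^2 = Σ |c_n|^2.
Compute the left side: (1/(2π)) [∫_0^π 11^2 dx + ∫_π^{2π} 1^2 dx] = (1/(2π)) · (121π + 1π) = (121 + 1)/2 = 61.
So Σ_{n ∈ Z} |c_n|^2 = 61.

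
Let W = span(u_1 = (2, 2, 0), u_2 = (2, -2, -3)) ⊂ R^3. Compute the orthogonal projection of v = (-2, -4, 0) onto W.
proj_W(v) = (-43/17, -59/17, -12/17)

Set up U = [u_1 | ... | u_2] ∈ R^(3×2). The projector onto W = col(U) is P = U (U^T U)^(-1) U^T.
Compute U^T U =
  [8, 0]
  [0, 17],
and U^T v = (-12, 4).
Solve U^T U · c = U^T v for the coefficients: c = (-3/2, 4/17). The projection is proj_W(v) = U c.
Check: (v - proj_W(v)) · u_1 = 0  (should be 0).
Check: (v - proj_W(v)) · u_2 = 0  (should be 0).
Result: proj_W(v) = (-43/17, -59/17, -12/17).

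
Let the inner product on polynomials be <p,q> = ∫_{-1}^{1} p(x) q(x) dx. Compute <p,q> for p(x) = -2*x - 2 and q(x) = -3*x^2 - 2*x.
<p,q> = 20/3

Expand the product: p(x)·q(x) = 6*x^3 + 10*x^2 + 4*x.
∫_{-1}^{1} of each monomial x^k gives [2/(k+1) if k even, 0 if k odd]. Integrating term-by-term (or equivalently evaluating the antiderivative F(x) = 3*x^4/2 + 10*x^3/3 + 2*x^2 at the endpoints):
  F(1) − F(−1) = 41/6 − (1/6) = 20/3.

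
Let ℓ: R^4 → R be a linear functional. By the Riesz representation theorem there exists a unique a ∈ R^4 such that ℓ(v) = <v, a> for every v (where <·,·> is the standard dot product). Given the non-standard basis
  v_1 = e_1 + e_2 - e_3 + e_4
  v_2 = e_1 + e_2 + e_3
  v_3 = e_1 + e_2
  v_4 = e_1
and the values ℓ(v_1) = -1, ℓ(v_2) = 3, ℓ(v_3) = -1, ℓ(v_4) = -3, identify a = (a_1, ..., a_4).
a = (-3, 2, 4, 4)

Write a = (a_1, ..., a_4) in the standard basis. For each basis vector v_i, ℓ(v_i) = <v_i, a> is a linear equation in the a_j's. Collect the n equations into a matrix system V a = ℓ, where row i of V is v_i (expressed in the standard basis). Since V is invertible (lower-triangular with 1s on the diagonal, up to permutation), solve by back-substitution:
  V =
[[1, 1, -1, 1],
 [1, 1, 1, 0],
 [1, 1, 0, 0],
 [1, 0, 0, 0]]
  V a = (-1, 3, -1, -3)
Solving gives a = (-3, 2, 4, 4).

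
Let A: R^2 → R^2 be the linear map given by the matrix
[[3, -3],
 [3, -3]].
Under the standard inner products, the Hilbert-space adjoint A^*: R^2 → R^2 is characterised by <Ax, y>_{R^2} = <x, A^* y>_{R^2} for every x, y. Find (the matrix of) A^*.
A^* = A^T =
[[3, 3],
 [-3, -3]]

For real matrices with standard dot products, the defining identity <Ax, y> = <x, A^* y> gives (Ax)^T y = x^T (A^*) y, i.e. x^T A^T y = x^T (A^*) y. Since this holds for all x, y, we must have A^* = A^T. Therefore
A^* =
[[3, 3],
 [-3, -3]].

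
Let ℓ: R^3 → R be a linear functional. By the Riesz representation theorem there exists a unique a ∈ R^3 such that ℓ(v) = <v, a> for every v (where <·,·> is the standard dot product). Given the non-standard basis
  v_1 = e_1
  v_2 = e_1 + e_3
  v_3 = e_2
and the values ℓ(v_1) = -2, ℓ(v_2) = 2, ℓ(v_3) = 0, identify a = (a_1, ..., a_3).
a = (-2, 0, 4)

Write a = (a_1, ..., a_3) in the standard basis. For each basis vector v_i, ℓ(v_i) = <v_i, a> is a linear equation in the a_j's. Collect the n equations into a matrix system V a = ℓ, where row i of V is v_i (expressed in the standard basis). Since V is invertible (lower-triangular with 1s on the diagonal, up to permutation), solve by back-substitution:
  V =
[[1, 0, 0],
 [1, 0, 1],
 [0, 1, 0]]
  V a = (-2, 2, 0)
Solving gives a = (-2, 0, 4).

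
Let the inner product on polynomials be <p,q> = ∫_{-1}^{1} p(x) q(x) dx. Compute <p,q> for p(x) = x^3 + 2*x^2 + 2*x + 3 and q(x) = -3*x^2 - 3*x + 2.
<p,q> = 16/15

Expand the product: p(x)·q(x) = -3*x^5 - 9*x^4 - 10*x^3 - 11*x^2 - 5*x + 6.
∫_{-1}^{1} of each monomial x^k gives [2/(k+1) if k even, 0 if k odd]. Integrating term-by-term (or equivalently evaluating the antiderivative F(x) = -x^6/2 - 9*x^5/5 - 5*x^4/2 - 11*x^3/3 - 5*x^2/2 + 6*x at the endpoints):
  F(1) − F(−1) = -149/30 − (-181/30) = 16/15.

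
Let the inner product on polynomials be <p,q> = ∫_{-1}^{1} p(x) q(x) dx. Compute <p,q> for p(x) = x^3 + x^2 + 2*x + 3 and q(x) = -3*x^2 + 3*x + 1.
<p,q> = 14/3

Expand the product: p(x)·q(x) = -3*x^5 - 2*x^3 - 2*x^2 + 11*x + 3.
∫_{-1}^{1} of each monomial x^k gives [2/(k+1) if k even, 0 if k odd]. Integrating term-by-term (or equivalently evaluating the antiderivative F(x) = -x^6/2 - x^4/2 - 2*x^3/3 + 11*x^2/2 + 3*x at the endpoints):
  F(1) − F(−1) = 41/6 − (13/6) = 14/3.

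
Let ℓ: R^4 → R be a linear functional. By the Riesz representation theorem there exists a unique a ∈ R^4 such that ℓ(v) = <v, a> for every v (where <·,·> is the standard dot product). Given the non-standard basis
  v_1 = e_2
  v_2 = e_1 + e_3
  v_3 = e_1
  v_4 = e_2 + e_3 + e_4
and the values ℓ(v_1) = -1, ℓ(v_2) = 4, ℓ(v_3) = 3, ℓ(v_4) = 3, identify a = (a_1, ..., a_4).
a = (3, -1, 1, 3)

Write a = (a_1, ..., a_4) in the standard basis. For each basis vector v_i, ℓ(v_i) = <v_i, a> is a linear equation in the a_j's. Collect the n equations into a matrix system V a = ℓ, where row i of V is v_i (expressed in the standard basis). Since V is invertible (lower-triangular with 1s on the diagonal, up to permutation), solve by back-substitution:
  V =
[[0, 1, 0, 0],
 [1, 0, 1, 0],
 [1, 0, 0, 0],
 [0, 1, 1, 1]]
  V a = (-1, 4, 3, 3)
Solving gives a = (3, -1, 1, 3).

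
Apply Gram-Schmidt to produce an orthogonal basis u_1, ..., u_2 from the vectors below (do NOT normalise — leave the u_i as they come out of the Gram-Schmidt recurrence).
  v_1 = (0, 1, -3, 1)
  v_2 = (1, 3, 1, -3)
Orthogonal basis:
  u_1 = (0, 1, -3, 1)
  u_2 = (1, 36/11, 2/11, -30/11)

Apply the Gram-Schmidt recurrence
  u_1 = v_1
  u_i = v_i − Σ_{j<i} ((v_i · u_j) / (u_j · u_j)) · u_j.

Step by step this gives:
  u_1 = (0, 1, -3, 1)
  u_2 = (1, 36/11, 2/11, -30/11)

Orthogonality check:
  u_2 · u_1 = 0 (should be 0)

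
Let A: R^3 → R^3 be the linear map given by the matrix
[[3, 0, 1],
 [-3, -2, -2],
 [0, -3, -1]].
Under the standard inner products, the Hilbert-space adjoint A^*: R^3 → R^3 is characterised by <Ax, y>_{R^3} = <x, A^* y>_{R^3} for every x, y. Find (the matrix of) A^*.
A^* = A^T =
[[3, -3, 0],
 [0, -2, -3],
 [1, -2, -1]]

For real matrices with standard dot products, the defining identity <Ax, y> = <x, A^* y> gives (Ax)^T y = x^T (A^*) y, i.e. x^T A^T y = x^T (A^*) y. Since this holds for all x, y, we must have A^* = A^T. Therefore
A^* =
[[3, -3, 0],
 [0, -2, -3],
 [1, -2, -1]].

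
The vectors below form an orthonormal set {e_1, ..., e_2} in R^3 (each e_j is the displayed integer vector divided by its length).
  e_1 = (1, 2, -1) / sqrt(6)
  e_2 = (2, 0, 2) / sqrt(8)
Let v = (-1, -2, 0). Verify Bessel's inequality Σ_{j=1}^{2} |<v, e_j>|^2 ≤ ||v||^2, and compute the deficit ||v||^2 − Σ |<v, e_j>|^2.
Σ |<v, e_j>|^2 = 14/3; ||v||^2 = 5; deficit = 1/3

Write each e_j = u_j / sqrt(<u_j, u_j>) where u_j is the displayed integer vector. Then <v, e_j> = <v, u_j> / sqrt(<u_j, u_j>), so |<v, e_j>|^2 = <v, u_j>^2 / <u_j, u_j>.
Coefficients: <v, e_1> = -5/sqrt(6), <v, e_2> = -2/sqrt(8).
Square and sum: Σ |<v, e_j>|^2 = 14/3.
Compute ||v||^2 = v·v = 5.
Deficit = 5 − 14/3 = 1/3 ≥ 0, confirming Bessel's inequality. (The deficit equals ||v − Σ <v,e_j> e_j||^2, the squared distance from v to span{e_j}.)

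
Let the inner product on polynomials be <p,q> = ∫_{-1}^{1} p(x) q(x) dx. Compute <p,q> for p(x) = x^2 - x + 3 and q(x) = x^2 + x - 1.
<p,q> = -74/15

Expand the product: p(x)·q(x) = x^4 + x^2 + 4*x - 3.
∫_{-1}^{1} of each monomial x^k gives [2/(k+1) if k even, 0 if k odd]. Integrating term-by-term (or equivalently evaluating the antiderivative F(x) = x^5/5 + x^3/3 + 2*x^2 - 3*x at the endpoints):
  F(1) − F(−1) = -7/15 − (67/15) = -74/15.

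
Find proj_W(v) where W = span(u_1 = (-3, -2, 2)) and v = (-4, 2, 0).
proj_W(v) = (-24/17, -16/17, 16/17)

Set up U = [u_1 | ... | u_1] ∈ R^(3×1). The projector onto W = col(U) is P = U (U^T U)^(-1) U^T.
Compute U^T U =
  [17],
and U^T v = (8).
Solve U^T U · c = U^T v for the coefficients: c = (8/17). The projection is proj_W(v) = U c.
Check: (v - proj_W(v)) · u_1 = 0  (should be 0).
Result: proj_W(v) = (-24/17, -16/17, 16/17).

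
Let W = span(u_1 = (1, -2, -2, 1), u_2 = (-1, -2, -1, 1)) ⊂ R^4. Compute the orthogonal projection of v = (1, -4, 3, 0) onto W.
proj_W(v) = (-25/34, -19/17, -8/17, 19/34)

Set up U = [u_1 | ... | u_2] ∈ R^(4×2). The projector onto W = col(U) is P = U (U^T U)^(-1) U^T.
Compute U^T U =
  [10, 6]
  [6, 7],
and U^T v = (3, 4).
Solve U^T U · c = U^T v for the coefficients: c = (-3/34, 11/17). The projection is proj_W(v) = U c.
Check: (v - proj_W(v)) · u_1 = 0  (should be 0).
Check: (v - proj_W(v)) · u_2 = 0  (should be 0).
Result: proj_W(v) = (-25/34, -19/17, -8/17, 19/34).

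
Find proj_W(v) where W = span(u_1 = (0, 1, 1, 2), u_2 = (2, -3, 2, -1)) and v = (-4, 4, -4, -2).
proj_W(v) = (-112/33, 118/33, -54/11, -4/3)

Set up U = [u_1 | ... | u_2] ∈ R^(4×2). The projector onto W = col(U) is P = U (U^T U)^(-1) U^T.
Compute U^T U =
  [6, -3]
  [-3, 18],
and U^T v = (-4, -26).
Solve U^T U · c = U^T v for the coefficients: c = (-50/33, -56/33). The projection is proj_W(v) = U c.
Check: (v - proj_W(v)) · u_1 = 0  (should be 0).
Check: (v - proj_W(v)) · u_2 = 0  (should be 0).
Result: proj_W(v) = (-112/33, 118/33, -54/11, -4/3).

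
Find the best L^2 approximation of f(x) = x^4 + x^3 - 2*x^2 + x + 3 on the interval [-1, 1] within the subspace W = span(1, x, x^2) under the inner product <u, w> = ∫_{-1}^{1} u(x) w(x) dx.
g(x) = -8*x^2/7 + 8*x/5 + 102/35

The best approximation g ∈ W is the orthogonal projection of f onto W. Writing g = a_0 + a_1 x + a_2 x^2, the coefficients solve the normal equations G · a = b where
  G_{ij} = <φ_i, φ_j> and b_i = <f, φ_i>, with φ_0 = 1, φ_1 = x, φ_2 = x^2.
G =
  [2, 0, 2/3]
  [0, 2/3, 0]
  [2/3, 0, 2/5],
b = (76/15, 16/15, 52/35).
Solving gives a_0 = 102/35, a_1 = 8/5, a_2 = -8/7, so
  g(x) = -8*x^2/7 + 8*x/5 + 102/35.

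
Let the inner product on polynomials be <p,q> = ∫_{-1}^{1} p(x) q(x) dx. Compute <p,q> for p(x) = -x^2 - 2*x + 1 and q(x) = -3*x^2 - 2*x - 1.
<p,q> = 8/15

Expand the product: p(x)·q(x) = 3*x^4 + 8*x^3 + 2*x^2 - 1.
∫_{-1}^{1} of each monomial x^k gives [2/(k+1) if k even, 0 if k odd]. Integrating term-by-term (or equivalently evaluating the antiderivative F(x) = 3*x^5/5 + 2*x^4 + 2*x^3/3 - x at the endpoints):
  F(1) − F(−1) = 34/15 − (26/15) = 8/15.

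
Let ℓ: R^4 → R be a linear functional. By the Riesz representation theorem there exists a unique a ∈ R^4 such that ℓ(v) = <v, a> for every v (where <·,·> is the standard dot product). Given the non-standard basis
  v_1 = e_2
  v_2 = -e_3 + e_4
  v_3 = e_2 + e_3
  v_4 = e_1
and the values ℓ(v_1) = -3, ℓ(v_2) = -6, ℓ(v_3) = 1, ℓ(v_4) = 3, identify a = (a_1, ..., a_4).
a = (3, -3, 4, -2)

Write a = (a_1, ..., a_4) in the standard basis. For each basis vector v_i, ℓ(v_i) = <v_i, a> is a linear equation in the a_j's. Collect the n equations into a matrix system V a = ℓ, where row i of V is v_i (expressed in the standard basis). Since V is invertible (lower-triangular with 1s on the diagonal, up to permutation), solve by back-substitution:
  V =
[[0, 1, 0, 0],
 [0, 0, -1, 1],
 [0, 1, 1, 0],
 [1, 0, 0, 0]]
  V a = (-3, -6, 1, 3)
Solving gives a = (3, -3, 4, -2).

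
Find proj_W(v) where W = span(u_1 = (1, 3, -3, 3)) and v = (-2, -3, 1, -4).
proj_W(v) = (-13/14, -39/14, 39/14, -39/14)

Set up U = [u_1 | ... | u_1] ∈ R^(4×1). The projector onto W = col(U) is P = U (U^T U)^(-1) U^T.
Compute U^T U =
  [28],
and U^T v = (-26).
Solve U^T U · c = U^T v for the coefficients: c = (-13/14). The projection is proj_W(v) = U c.
Check: (v - proj_W(v)) · u_1 = 0  (should be 0).
Result: proj_W(v) = (-13/14, -39/14, 39/14, -39/14).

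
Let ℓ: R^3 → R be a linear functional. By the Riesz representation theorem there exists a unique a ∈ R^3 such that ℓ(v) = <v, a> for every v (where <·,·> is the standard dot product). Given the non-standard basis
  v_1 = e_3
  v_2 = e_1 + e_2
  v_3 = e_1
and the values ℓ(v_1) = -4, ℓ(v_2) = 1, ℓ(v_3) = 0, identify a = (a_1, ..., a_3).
a = (0, 1, -4)

Write a = (a_1, ..., a_3) in the standard basis. For each basis vector v_i, ℓ(v_i) = <v_i, a> is a linear equation in the a_j's. Collect the n equations into a matrix system V a = ℓ, where row i of V is v_i (expressed in the standard basis). Since V is invertible (lower-triangular with 1s on the diagonal, up to permutation), solve by back-substitution:
  V =
[[0, 0, 1],
 [1, 1, 0],
 [1, 0, 0]]
  V a = (-4, 1, 0)
Solving gives a = (0, 1, -4).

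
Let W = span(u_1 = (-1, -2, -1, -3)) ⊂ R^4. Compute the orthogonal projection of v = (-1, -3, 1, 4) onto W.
proj_W(v) = (2/5, 4/5, 2/5, 6/5)

Set up U = [u_1 | ... | u_1] ∈ R^(4×1). The projector onto W = col(U) is P = U (U^T U)^(-1) U^T.
Compute U^T U =
  [15],
and U^T v = (-6).
Solve U^T U · c = U^T v for the coefficients: c = (-2/5). The projection is proj_W(v) = U c.
Check: (v - proj_W(v)) · u_1 = 0  (should be 0).
Result: proj_W(v) = (2/5, 4/5, 2/5, 6/5).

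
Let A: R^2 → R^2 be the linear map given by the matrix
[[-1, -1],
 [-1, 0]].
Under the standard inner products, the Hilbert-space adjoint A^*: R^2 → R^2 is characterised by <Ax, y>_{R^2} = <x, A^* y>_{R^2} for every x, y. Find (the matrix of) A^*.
A^* = A^T =
[[-1, -1],
 [-1, 0]]

For real matrices with standard dot products, the defining identity <Ax, y> = <x, A^* y> gives (Ax)^T y = x^T (A^*) y, i.e. x^T A^T y = x^T (A^*) y. Since this holds for all x, y, we must have A^* = A^T. Therefore
A^* =
[[-1, -1],
 [-1, 0]].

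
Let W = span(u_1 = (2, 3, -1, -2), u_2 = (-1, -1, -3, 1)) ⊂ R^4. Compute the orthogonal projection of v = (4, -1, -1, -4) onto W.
proj_W(v) = (8/5, 59/25, -13/25, -8/5)

Set up U = [u_1 | ... | u_2] ∈ R^(4×2). The projector onto W = col(U) is P = U (U^T U)^(-1) U^T.
Compute U^T U =
  [18, -4]
  [-4, 12],
and U^T v = (14, -4).
Solve U^T U · c = U^T v for the coefficients: c = (19/25, -2/25). The projection is proj_W(v) = U c.
Check: (v - proj_W(v)) · u_1 = 0  (should be 0).
Check: (v - proj_W(v)) · u_2 = 0  (should be 0).
Result: proj_W(v) = (8/5, 59/25, -13/25, -8/5).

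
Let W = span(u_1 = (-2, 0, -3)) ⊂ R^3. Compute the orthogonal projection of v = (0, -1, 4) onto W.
proj_W(v) = (24/13, 0, 36/13)

Set up U = [u_1 | ... | u_1] ∈ R^(3×1). The projector onto W = col(U) is P = U (U^T U)^(-1) U^T.
Compute U^T U =
  [13],
and U^T v = (-12).
Solve U^T U · c = U^T v for the coefficients: c = (-12/13). The projection is proj_W(v) = U c.
Check: (v - proj_W(v)) · u_1 = 0  (should be 0).
Result: proj_W(v) = (24/13, 0, 36/13).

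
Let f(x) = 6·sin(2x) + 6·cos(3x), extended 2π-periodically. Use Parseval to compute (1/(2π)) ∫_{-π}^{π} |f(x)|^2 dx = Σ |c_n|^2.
Σ |c_n|^2 = 36

Expand |f|^2 and use orthogonality of {sin(nx), cos(mx)} on [-π, π]:
  ∫_{-π}^{π} sin(nx)^2 dx = π, ∫ cos(mx)^2 dx = π, and cross terms integrate to 0.
So ∫_{-π}^{π} f(x)^2 dx = 6^2 · π + 6^2 · π = (36 + 36)π.
Divide by 2π: (36 + 36)/2 = 36.
By Parseval, this equals Σ |c_n|^2.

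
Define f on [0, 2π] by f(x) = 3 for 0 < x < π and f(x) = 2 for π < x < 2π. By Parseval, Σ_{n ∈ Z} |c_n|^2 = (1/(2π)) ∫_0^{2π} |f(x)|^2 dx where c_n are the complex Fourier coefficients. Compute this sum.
Σ |c_n|^2 = 13/2

Parseval equates the L^2 energy of f (normalised by 1/(2π)) with the ℓ^2 sum of its Fourier coefficients: (1/(2π)) ∫_0^{2π} |f|^2 = Σ |c_n|^2.
Compute the left side: (1/(2π)) [∫_0^π 3^2 dx + ∫_π^{2π} 2^2 dx] = (1/(2π)) · (9π + 4π) = (9 + 4)/2 = 13/2.
So Σ_{n ∈ Z} |c_n|^2 = 13/2.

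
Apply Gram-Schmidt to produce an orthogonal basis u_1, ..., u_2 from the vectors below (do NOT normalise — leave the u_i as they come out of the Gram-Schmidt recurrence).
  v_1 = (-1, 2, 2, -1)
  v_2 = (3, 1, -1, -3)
Orthogonal basis:
  u_1 = (-1, 2, 2, -1)
  u_2 = (3, 1, -1, -3)

Apply the Gram-Schmidt recurrence
  u_1 = v_1
  u_i = v_i − Σ_{j<i} ((v_i · u_j) / (u_j · u_j)) · u_j.

Step by step this gives:
  u_1 = (-1, 2, 2, -1)
  u_2 = (3, 1, -1, -3)

Orthogonality check:
  u_2 · u_1 = 0 (should be 0)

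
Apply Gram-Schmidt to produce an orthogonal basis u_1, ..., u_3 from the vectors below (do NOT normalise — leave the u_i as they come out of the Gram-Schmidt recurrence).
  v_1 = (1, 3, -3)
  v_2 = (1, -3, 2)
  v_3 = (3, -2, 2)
Orthogonal basis:
  u_1 = (1, 3, -3)
  u_2 = (33/19, -15/19, -4/19)
  u_3 = (33/70, 11/14, 33/35)

Apply the Gram-Schmidt recurrence
  u_1 = v_1
  u_i = v_i − Σ_{j<i} ((v_i · u_j) / (u_j · u_j)) · u_j.

Step by step this gives:
  u_1 = (1, 3, -3)
  u_2 = (33/19, -15/19, -4/19)
  u_3 = (33/70, 11/14, 33/35)

Orthogonality check:
  u_2 · u_1 = 0 (should be 0)
  u_3 · u_1 = 0 (should be 0)
  u_3 · u_2 = 0 (should be 0)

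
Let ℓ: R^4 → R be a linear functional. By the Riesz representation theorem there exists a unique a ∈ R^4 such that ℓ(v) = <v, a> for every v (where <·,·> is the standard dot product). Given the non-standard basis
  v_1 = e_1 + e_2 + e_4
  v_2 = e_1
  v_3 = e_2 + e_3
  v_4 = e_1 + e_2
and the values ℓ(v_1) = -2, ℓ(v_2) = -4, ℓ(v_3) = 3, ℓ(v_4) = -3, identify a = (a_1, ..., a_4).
a = (-4, 1, 2, 1)

Write a = (a_1, ..., a_4) in the standard basis. For each basis vector v_i, ℓ(v_i) = <v_i, a> is a linear equation in the a_j's. Collect the n equations into a matrix system V a = ℓ, where row i of V is v_i (expressed in the standard basis). Since V is invertible (lower-triangular with 1s on the diagonal, up to permutation), solve by back-substitution:
  V =
[[1, 1, 0, 1],
 [1, 0, 0, 0],
 [0, 1, 1, 0],
 [1, 1, 0, 0]]
  V a = (-2, -4, 3, -3)
Solving gives a = (-4, 1, 2, 1).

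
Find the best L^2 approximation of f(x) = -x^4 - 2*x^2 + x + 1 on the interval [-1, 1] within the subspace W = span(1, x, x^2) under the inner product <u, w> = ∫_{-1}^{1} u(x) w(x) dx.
g(x) = -20*x^2/7 + x + 38/35

The best approximation g ∈ W is the orthogonal projection of f onto W. Writing g = a_0 + a_1 x + a_2 x^2, the coefficients solve the normal equations G · a = b where
  G_{ij} = <φ_i, φ_j> and b_i = <f, φ_i>, with φ_0 = 1, φ_1 = x, φ_2 = x^2.
G =
  [2, 0, 2/3]
  [0, 2/3, 0]
  [2/3, 0, 2/5],
b = (4/15, 2/3, -44/105).
Solving gives a_0 = 38/35, a_1 = 1, a_2 = -20/7, so
  g(x) = -20*x^2/7 + x + 38/35.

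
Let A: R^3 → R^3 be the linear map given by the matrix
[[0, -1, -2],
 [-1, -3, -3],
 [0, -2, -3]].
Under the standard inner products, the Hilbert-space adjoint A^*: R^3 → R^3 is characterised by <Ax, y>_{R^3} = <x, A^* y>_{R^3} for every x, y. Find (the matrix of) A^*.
A^* = A^T =
[[0, -1, 0],
 [-1, -3, -2],
 [-2, -3, -3]]

For real matrices with standard dot products, the defining identity <Ax, y> = <x, A^* y> gives (Ax)^T y = x^T (A^*) y, i.e. x^T A^T y = x^T (A^*) y. Since this holds for all x, y, we must have A^* = A^T. Therefore
A^* =
[[0, -1, 0],
 [-1, -3, -2],
 [-2, -3, -3]].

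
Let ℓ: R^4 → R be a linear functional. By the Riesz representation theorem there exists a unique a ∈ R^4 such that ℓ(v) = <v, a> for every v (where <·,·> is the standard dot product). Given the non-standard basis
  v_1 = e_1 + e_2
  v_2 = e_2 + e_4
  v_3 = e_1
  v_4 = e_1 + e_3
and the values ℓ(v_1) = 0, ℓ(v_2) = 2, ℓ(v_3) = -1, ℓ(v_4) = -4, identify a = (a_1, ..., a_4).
a = (-1, 1, -3, 1)

Write a = (a_1, ..., a_4) in the standard basis. For each basis vector v_i, ℓ(v_i) = <v_i, a> is a linear equation in the a_j's. Collect the n equations into a matrix system V a = ℓ, where row i of V is v_i (expressed in the standard basis). Since V is invertible (lower-triangular with 1s on the diagonal, up to permutation), solve by back-substitution:
  V =
[[1, 1, 0, 0],
 [0, 1, 0, 1],
 [1, 0, 0, 0],
 [1, 0, 1, 0]]
  V a = (0, 2, -1, -4)
Solving gives a = (-1, 1, -3, 1).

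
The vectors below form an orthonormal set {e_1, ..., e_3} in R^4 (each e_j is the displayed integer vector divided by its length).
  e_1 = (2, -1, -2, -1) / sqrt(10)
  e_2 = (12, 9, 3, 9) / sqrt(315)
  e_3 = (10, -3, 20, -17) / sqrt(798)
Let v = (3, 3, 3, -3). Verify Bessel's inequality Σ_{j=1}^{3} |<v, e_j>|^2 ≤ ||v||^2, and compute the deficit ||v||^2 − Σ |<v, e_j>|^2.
Σ |<v, e_j>|^2 = 537/19; ||v||^2 = 36; deficit = 147/19

Write each e_j = u_j / sqrt(<u_j, u_j>) where u_j is the displayed integer vector. Then <v, e_j> = <v, u_j> / sqrt(<u_j, u_j>), so |<v, e_j>|^2 = <v, u_j>^2 / <u_j, u_j>.
Coefficients: <v, e_1> = 0/sqrt(10), <v, e_2> = 45/sqrt(315), <v, e_3> = 132/sqrt(798).
Square and sum: Σ |<v, e_j>|^2 = 537/19.
Compute ||v||^2 = v·v = 36.
Deficit = 36 − 537/19 = 147/19 ≥ 0, confirming Bessel's inequality. (The deficit equals ||v − Σ <v,e_j> e_j||^2, the squared distance from v to span{e_j}.)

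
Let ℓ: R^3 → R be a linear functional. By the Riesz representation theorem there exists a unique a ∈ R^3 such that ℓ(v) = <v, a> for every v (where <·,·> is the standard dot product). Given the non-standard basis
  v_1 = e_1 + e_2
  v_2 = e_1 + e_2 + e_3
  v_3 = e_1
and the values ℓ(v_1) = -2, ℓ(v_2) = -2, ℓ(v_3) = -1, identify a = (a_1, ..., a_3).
a = (-1, -1, 0)

Write a = (a_1, ..., a_3) in the standard basis. For each basis vector v_i, ℓ(v_i) = <v_i, a> is a linear equation in the a_j's. Collect the n equations into a matrix system V a = ℓ, where row i of V is v_i (expressed in the standard basis). Since V is invertible (lower-triangular with 1s on the diagonal, up to permutation), solve by back-substitution:
  V =
[[1, 1, 0],
 [1, 1, 1],
 [1, 0, 0]]
  V a = (-2, -2, -1)
Solving gives a = (-1, -1, 0).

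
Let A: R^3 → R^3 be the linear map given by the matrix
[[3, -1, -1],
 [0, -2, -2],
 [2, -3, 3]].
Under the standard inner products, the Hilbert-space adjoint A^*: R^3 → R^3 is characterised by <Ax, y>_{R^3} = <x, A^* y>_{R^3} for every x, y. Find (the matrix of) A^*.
A^* = A^T =
[[3, 0, 2],
 [-1, -2, -3],
 [-1, -2, 3]]

For real matrices with standard dot products, the defining identity <Ax, y> = <x, A^* y> gives (Ax)^T y = x^T (A^*) y, i.e. x^T A^T y = x^T (A^*) y. Since this holds for all x, y, we must have A^* = A^T. Therefore
A^* =
[[3, 0, 2],
 [-1, -2, -3],
 [-1, -2, 3]].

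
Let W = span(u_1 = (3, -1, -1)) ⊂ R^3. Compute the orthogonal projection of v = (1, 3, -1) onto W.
proj_W(v) = (3/11, -1/11, -1/11)

Set up U = [u_1 | ... | u_1] ∈ R^(3×1). The projector onto W = col(U) is P = U (U^T U)^(-1) U^T.
Compute U^T U =
  [11],
and U^T v = (1).
Solve U^T U · c = U^T v for the coefficients: c = (1/11). The projection is proj_W(v) = U c.
Check: (v - proj_W(v)) · u_1 = 0  (should be 0).
Result: proj_W(v) = (3/11, -1/11, -1/11).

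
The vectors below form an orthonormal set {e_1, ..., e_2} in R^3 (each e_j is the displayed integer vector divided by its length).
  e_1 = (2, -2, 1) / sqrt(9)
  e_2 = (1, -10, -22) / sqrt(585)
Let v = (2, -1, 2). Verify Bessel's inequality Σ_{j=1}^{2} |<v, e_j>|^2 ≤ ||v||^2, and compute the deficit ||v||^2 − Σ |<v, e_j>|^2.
Σ |<v, e_j>|^2 = 576/65; ||v||^2 = 9; deficit = 9/65

Write each e_j = u_j / sqrt(<u_j, u_j>) where u_j is the displayed integer vector. Then <v, e_j> = <v, u_j> / sqrt(<u_j, u_j>), so |<v, e_j>|^2 = <v, u_j>^2 / <u_j, u_j>.
Coefficients: <v, e_1> = 8/sqrt(9), <v, e_2> = -32/sqrt(585).
Square and sum: Σ |<v, e_j>|^2 = 576/65.
Compute ||v||^2 = v·v = 9.
Deficit = 9 − 576/65 = 9/65 ≥ 0, confirming Bessel's inequality. (The deficit equals ||v − Σ <v,e_j> e_j||^2, the squared distance from v to span{e_j}.)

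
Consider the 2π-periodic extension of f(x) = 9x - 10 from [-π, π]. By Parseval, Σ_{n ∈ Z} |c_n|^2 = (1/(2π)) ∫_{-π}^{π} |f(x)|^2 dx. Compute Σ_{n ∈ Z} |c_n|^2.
Σ |c_n|^2 = 27π^2 + 100

Expand and integrate term by term over [-π, π]:
  ∫ (9x)^2 dx = 81·(2π^3/3); ∫ 2·9·(-10)·x dx = 0 (odd integrand); ∫ (-10)^2 dx = 100·2π.
So (1/(2π)) ∫_{-π}^{π} (9x - 10)^2 dx = 81π^2/3 + 100 = 27π^2 + 100.
Parseval ⇒ Σ |c_n|^2 = 27π^2 + 100.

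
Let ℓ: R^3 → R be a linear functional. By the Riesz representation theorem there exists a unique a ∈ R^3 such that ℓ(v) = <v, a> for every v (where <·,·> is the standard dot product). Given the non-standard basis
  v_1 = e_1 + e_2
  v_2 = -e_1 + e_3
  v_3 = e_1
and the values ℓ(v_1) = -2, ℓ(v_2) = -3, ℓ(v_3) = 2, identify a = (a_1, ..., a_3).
a = (2, -4, -1)

Write a = (a_1, ..., a_3) in the standard basis. For each basis vector v_i, ℓ(v_i) = <v_i, a> is a linear equation in the a_j's. Collect the n equations into a matrix system V a = ℓ, where row i of V is v_i (expressed in the standard basis). Since V is invertible (lower-triangular with 1s on the diagonal, up to permutation), solve by back-substitution:
  V =
[[1, 1, 0],
 [-1, 0, 1],
 [1, 0, 0]]
  V a = (-2, -3, 2)
Solving gives a = (2, -4, -1).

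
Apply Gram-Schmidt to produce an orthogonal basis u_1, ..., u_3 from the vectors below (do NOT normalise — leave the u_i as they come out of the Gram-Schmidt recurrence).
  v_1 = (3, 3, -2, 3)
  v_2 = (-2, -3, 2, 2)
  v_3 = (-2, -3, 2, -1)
Orthogonal basis:
  u_1 = (3, 3, -2, 3)
  u_2 = (-23/31, -54/31, 36/31, 101/31)
  u_3 = (195/482, -54/241, 36/241, -39/482)

Apply the Gram-Schmidt recurrence
  u_1 = v_1
  u_i = v_i − Σ_{j<i} ((v_i · u_j) / (u_j · u_j)) · u_j.

Step by step this gives:
  u_1 = (3, 3, -2, 3)
  u_2 = (-23/31, -54/31, 36/31, 101/31)
  u_3 = (195/482, -54/241, 36/241, -39/482)

Orthogonality check:
  u_2 · u_1 = 0 (should be 0)
  u_3 · u_1 = 0 (should be 0)
  u_3 · u_2 = 0 (should be 0)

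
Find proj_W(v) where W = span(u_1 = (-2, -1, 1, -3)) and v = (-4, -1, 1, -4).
proj_W(v) = (-44/15, -22/15, 22/15, -22/5)

Set up U = [u_1 | ... | u_1] ∈ R^(4×1). The projector onto W = col(U) is P = U (U^T U)^(-1) U^T.
Compute U^T U =
  [15],
and U^T v = (22).
Solve U^T U · c = U^T v for the coefficients: c = (22/15). The projection is proj_W(v) = U c.
Check: (v - proj_W(v)) · u_1 = 0  (should be 0).
Result: proj_W(v) = (-44/15, -22/15, 22/15, -22/5).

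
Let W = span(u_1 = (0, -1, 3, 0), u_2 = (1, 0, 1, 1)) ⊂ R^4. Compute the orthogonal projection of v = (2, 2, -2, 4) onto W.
proj_W(v) = (64/21, 12/7, -44/21, 64/21)

Set up U = [u_1 | ... | u_2] ∈ R^(4×2). The projector onto W = col(U) is P = U (U^T U)^(-1) U^T.
Compute U^T U =
  [10, 3]
  [3, 3],
and U^T v = (-8, 4).
Solve U^T U · c = U^T v for the coefficients: c = (-12/7, 64/21). The projection is proj_W(v) = U c.
Check: (v - proj_W(v)) · u_1 = 0  (should be 0).
Check: (v - proj_W(v)) · u_2 = 0  (should be 0).
Result: proj_W(v) = (64/21, 12/7, -44/21, 64/21).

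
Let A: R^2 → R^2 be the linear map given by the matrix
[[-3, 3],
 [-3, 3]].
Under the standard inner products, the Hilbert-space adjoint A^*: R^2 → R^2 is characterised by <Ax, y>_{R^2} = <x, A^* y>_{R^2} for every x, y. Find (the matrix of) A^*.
A^* = A^T =
[[-3, -3],
 [3, 3]]

For real matrices with standard dot products, the defining identity <Ax, y> = <x, A^* y> gives (Ax)^T y = x^T (A^*) y, i.e. x^T A^T y = x^T (A^*) y. Since this holds for all x, y, we must have A^* = A^T. Therefore
A^* =
[[-3, -3],
 [3, 3]].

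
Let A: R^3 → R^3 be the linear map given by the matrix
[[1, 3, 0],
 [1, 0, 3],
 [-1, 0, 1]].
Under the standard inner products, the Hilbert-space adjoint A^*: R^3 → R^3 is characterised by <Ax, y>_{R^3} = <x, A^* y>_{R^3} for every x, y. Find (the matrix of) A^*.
A^* = A^T =
[[1, 1, -1],
 [3, 0, 0],
 [0, 3, 1]]

For real matrices with standard dot products, the defining identity <Ax, y> = <x, A^* y> gives (Ax)^T y = x^T (A^*) y, i.e. x^T A^T y = x^T (A^*) y. Since this holds for all x, y, we must have A^* = A^T. Therefore
A^* =
[[1, 1, -1],
 [3, 0, 0],
 [0, 3, 1]].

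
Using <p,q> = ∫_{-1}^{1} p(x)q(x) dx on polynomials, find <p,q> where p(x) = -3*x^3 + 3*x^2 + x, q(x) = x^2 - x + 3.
<p,q> = 116/15

Expand the product: p(x)·q(x) = -3*x^5 + 6*x^4 - 11*x^3 + 8*x^2 + 3*x.
∫_{-1}^{1} of each monomial x^k gives [2/(k+1) if k even, 0 if k odd]. Integrating term-by-term (or equivalently evaluating the antiderivative F(x) = -x^6/2 + 6*x^5/5 - 11*x^4/4 + 8*x^3/3 + 3*x^2/2 at the endpoints):
  F(1) − F(−1) = 127/60 − (-337/60) = 116/15.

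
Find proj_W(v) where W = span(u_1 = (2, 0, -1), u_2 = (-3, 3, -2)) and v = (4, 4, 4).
proj_W(v) = (92/47, -36/47, -4/47)

Set up U = [u_1 | ... | u_2] ∈ R^(3×2). The projector onto W = col(U) is P = U (U^T U)^(-1) U^T.
Compute U^T U =
  [5, -4]
  [-4, 22],
and U^T v = (4, -8).
Solve U^T U · c = U^T v for the coefficients: c = (28/47, -12/47). The projection is proj_W(v) = U c.
Check: (v - proj_W(v)) · u_1 = 0  (should be 0).
Check: (v - proj_W(v)) · u_2 = 0  (should be 0).
Result: proj_W(v) = (92/47, -36/47, -4/47).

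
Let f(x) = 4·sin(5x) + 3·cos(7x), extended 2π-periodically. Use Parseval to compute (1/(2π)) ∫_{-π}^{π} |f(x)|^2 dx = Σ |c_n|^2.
Σ |c_n|^2 = 25/2

Expand |f|^2 and use orthogonality of {sin(nx), cos(mx)} on [-π, π]:
  ∫_{-π}^{π} sin(nx)^2 dx = π, ∫ cos(mx)^2 dx = π, and cross terms integrate to 0.
So ∫_{-π}^{π} f(x)^2 dx = 4^2 · π + 3^2 · π = (16 + 9)π.
Divide by 2π: (16 + 9)/2 = 25/2.
By Parseval, this equals Σ |c_n|^2.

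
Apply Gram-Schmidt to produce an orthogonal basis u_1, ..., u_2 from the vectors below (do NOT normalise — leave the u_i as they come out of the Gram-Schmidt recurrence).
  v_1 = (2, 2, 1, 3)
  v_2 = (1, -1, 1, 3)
Orthogonal basis:
  u_1 = (2, 2, 1, 3)
  u_2 = (-1/9, -19/9, 4/9, 4/3)

Apply the Gram-Schmidt recurrence
  u_1 = v_1
  u_i = v_i − Σ_{j<i} ((v_i · u_j) / (u_j · u_j)) · u_j.

Step by step this gives:
  u_1 = (2, 2, 1, 3)
  u_2 = (-1/9, -19/9, 4/9, 4/3)

Orthogonality check:
  u_2 · u_1 = 0 (should be 0)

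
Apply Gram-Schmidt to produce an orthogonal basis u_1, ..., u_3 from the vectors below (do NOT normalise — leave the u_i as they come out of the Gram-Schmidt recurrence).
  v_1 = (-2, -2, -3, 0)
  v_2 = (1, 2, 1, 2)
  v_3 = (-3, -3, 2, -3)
Orthogonal basis:
  u_1 = (-2, -2, -3, 0)
  u_2 = (-1/17, 16/17, -10/17, 2)
  u_3 = (-214/89, -47/89, 174/89, 67/89)

Apply the Gram-Schmidt recurrence
  u_1 = v_1
  u_i = v_i − Σ_{j<i} ((v_i · u_j) / (u_j · u_j)) · u_j.

Step by step this gives:
  u_1 = (-2, -2, -3, 0)
  u_2 = (-1/17, 16/17, -10/17, 2)
  u_3 = (-214/89, -47/89, 174/89, 67/89)

Orthogonality check:
  u_2 · u_1 = 0 (should be 0)
  u_3 · u_1 = 0 (should be 0)
  u_3 · u_2 = 0 (should be 0)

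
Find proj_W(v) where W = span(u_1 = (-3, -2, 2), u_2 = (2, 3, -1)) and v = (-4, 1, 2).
proj_W(v) = (-10/3, 5/6, 17/6)

Set up U = [u_1 | ... | u_2] ∈ R^(3×2). The projector onto W = col(U) is P = U (U^T U)^(-1) U^T.
Compute U^T U =
  [17, -14]
  [-14, 14],
and U^T v = (14, -7).
Solve U^T U · c = U^T v for the coefficients: c = (7/3, 11/6). The projection is proj_W(v) = U c.
Check: (v - proj_W(v)) · u_1 = 0  (should be 0).
Check: (v - proj_W(v)) · u_2 = 0  (should be 0).
Result: proj_W(v) = (-10/3, 5/6, 17/6).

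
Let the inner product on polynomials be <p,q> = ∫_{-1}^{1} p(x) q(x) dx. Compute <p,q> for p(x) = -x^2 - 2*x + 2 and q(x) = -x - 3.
<p,q> = -26/3

Expand the product: p(x)·q(x) = x^3 + 5*x^2 + 4*x - 6.
∫_{-1}^{1} of each monomial x^k gives [2/(k+1) if k even, 0 if k odd]. Integrating term-by-term (or equivalently evaluating the antiderivative F(x) = x^4/4 + 5*x^3/3 + 2*x^2 - 6*x at the endpoints):
  F(1) − F(−1) = -25/12 − (79/12) = -26/3.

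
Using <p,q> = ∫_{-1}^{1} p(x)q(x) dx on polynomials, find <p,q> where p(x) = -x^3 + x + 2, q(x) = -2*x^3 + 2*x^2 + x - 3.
<p,q> = -976/105

Expand the product: p(x)·q(x) = 2*x^6 - 2*x^5 - 3*x^4 + x^3 + 5*x^2 - x - 6.
∫_{-1}^{1} of each monomial x^k gives [2/(k+1) if k even, 0 if k odd]. Integrating term-by-term (or equivalently evaluating the antiderivative F(x) = 2*x^7/7 - x^6/3 - 3*x^5/5 + x^4/4 + 5*x^3/3 - x^2/2 - 6*x at the endpoints):
  F(1) − F(−1) = -2197/420 − (569/140) = -976/105.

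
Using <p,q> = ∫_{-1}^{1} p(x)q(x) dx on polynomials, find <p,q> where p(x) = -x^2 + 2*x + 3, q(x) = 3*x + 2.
<p,q> = 44/3

Expand the product: p(x)·q(x) = -3*x^3 + 4*x^2 + 13*x + 6.
∫_{-1}^{1} of each monomial x^k gives [2/(k+1) if k even, 0 if k odd]. Integrating term-by-term (or equivalently evaluating the antiderivative F(x) = -3*x^4/4 + 4*x^3/3 + 13*x^2/2 + 6*x at the endpoints):
  F(1) − F(−1) = 157/12 − (-19/12) = 44/3.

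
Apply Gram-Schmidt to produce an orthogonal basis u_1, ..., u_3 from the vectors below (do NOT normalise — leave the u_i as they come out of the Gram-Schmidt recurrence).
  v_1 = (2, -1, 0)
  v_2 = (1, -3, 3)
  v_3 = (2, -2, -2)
Orthogonal basis:
  u_1 = (2, -1, 0)
  u_2 = (-1, -2, 3)
  u_3 = (-24/35, -48/35, -8/7)

Apply the Gram-Schmidt recurrence
  u_1 = v_1
  u_i = v_i − Σ_{j<i} ((v_i · u_j) / (u_j · u_j)) · u_j.

Step by step this gives:
  u_1 = (2, -1, 0)
  u_2 = (-1, -2, 3)
  u_3 = (-24/35, -48/35, -8/7)

Orthogonality check:
  u_2 · u_1 = 0 (should be 0)
  u_3 · u_1 = 0 (should be 0)
  u_3 · u_2 = 0 (should be 0)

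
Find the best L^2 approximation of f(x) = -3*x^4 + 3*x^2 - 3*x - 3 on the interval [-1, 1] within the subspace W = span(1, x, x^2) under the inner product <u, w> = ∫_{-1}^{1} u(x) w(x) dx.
g(x) = 3*x^2/7 - 3*x - 96/35

The best approximation g ∈ W is the orthogonal projection of f onto W. Writing g = a_0 + a_1 x + a_2 x^2, the coefficients solve the normal equations G · a = b where
  G_{ij} = <φ_i, φ_j> and b_i = <f, φ_i>, with φ_0 = 1, φ_1 = x, φ_2 = x^2.
G =
  [2, 0, 2/3]
  [0, 2/3, 0]
  [2/3, 0, 2/5],
b = (-26/5, -2, -58/35).
Solving gives a_0 = -96/35, a_1 = -3, a_2 = 3/7, so
  g(x) = 3*x^2/7 - 3*x - 96/35.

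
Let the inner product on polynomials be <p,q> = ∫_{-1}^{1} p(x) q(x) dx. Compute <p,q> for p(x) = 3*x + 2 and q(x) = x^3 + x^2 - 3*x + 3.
<p,q> = 128/15

Expand the product: p(x)·q(x) = 3*x^4 + 5*x^3 - 7*x^2 + 3*x + 6.
∫_{-1}^{1} of each monomial x^k gives [2/(k+1) if k even, 0 if k odd]. Integrating term-by-term (or equivalently evaluating the antiderivative F(x) = 3*x^5/5 + 5*x^4/4 - 7*x^3/3 + 3*x^2/2 + 6*x at the endpoints):
  F(1) − F(−1) = 421/60 − (-91/60) = 128/15.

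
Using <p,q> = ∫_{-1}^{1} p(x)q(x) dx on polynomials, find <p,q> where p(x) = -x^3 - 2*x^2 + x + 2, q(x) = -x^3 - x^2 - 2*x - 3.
<p,q> = -964/105

Expand the product: p(x)·q(x) = x^6 + 3*x^5 + 3*x^4 + 4*x^3 + 2*x^2 - 7*x - 6.
∫_{-1}^{1} of each monomial x^k gives [2/(k+1) if k even, 0 if k odd]. Integrating term-by-term (or equivalently evaluating the antiderivative F(x) = x^7/7 + x^6/2 + 3*x^5/5 + x^4 + 2*x^3/3 - 7*x^2/2 - 6*x at the endpoints):
  F(1) − F(−1) = -692/105 − (272/105) = -964/105.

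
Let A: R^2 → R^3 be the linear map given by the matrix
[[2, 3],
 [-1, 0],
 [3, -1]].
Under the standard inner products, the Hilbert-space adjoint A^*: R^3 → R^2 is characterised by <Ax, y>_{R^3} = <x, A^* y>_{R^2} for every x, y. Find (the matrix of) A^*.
A^* = A^T =
[[2, -1, 3],
 [3, 0, -1]]

For real matrices with standard dot products, the defining identity <Ax, y> = <x, A^* y> gives (Ax)^T y = x^T (A^*) y, i.e. x^T A^T y = x^T (A^*) y. Since this holds for all x, y, we must have A^* = A^T. Therefore
A^* =
[[2, -1, 3],
 [3, 0, -1]].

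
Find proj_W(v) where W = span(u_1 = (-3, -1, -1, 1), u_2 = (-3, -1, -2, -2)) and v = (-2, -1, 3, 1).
proj_W(v) = (-57/58, -19/58, 6/29, 56/29)

Set up U = [u_1 | ... | u_2] ∈ R^(4×2). The projector onto W = col(U) is P = U (U^T U)^(-1) U^T.
Compute U^T U =
  [12, 10]
  [10, 18],
and U^T v = (5, -1).
Solve U^T U · c = U^T v for the coefficients: c = (25/29, -31/58). The projection is proj_W(v) = U c.
Check: (v - proj_W(v)) · u_1 = 0  (should be 0).
Check: (v - proj_W(v)) · u_2 = 0  (should be 0).
Result: proj_W(v) = (-57/58, -19/58, 6/29, 56/29).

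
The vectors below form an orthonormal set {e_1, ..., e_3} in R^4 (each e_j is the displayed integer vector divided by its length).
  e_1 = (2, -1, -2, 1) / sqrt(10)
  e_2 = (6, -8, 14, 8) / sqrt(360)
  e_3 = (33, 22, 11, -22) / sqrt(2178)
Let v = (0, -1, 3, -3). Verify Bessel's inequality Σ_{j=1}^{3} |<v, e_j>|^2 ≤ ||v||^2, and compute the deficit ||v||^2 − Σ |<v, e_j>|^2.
Σ |<v, e_j>|^2 = 11; ||v||^2 = 19; deficit = 8

Write each e_j = u_j / sqrt(<u_j, u_j>) where u_j is the displayed integer vector. Then <v, e_j> = <v, u_j> / sqrt(<u_j, u_j>), so |<v, e_j>|^2 = <v, u_j>^2 / <u_j, u_j>.
Coefficients: <v, e_1> = -8/sqrt(10), <v, e_2> = 26/sqrt(360), <v, e_3> = 77/sqrt(2178).
Square and sum: Σ |<v, e_j>|^2 = 11.
Compute ||v||^2 = v·v = 19.
Deficit = 19 − 11 = 8 ≥ 0, confirming Bessel's inequality. (The deficit equals ||v − Σ <v,e_j> e_j||^2, the squared distance from v to span{e_j}.)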